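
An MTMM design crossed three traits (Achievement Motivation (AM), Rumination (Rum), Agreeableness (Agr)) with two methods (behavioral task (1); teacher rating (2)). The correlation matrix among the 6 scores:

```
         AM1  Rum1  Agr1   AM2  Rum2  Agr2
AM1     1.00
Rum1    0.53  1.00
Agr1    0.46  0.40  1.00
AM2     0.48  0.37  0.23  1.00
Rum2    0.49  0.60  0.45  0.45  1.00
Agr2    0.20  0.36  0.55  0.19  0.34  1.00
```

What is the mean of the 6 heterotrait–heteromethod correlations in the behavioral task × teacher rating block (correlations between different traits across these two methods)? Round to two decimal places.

0.35

HTHM values (method 1 × method 2): 0.49, 0.20, 0.37, 0.36, 0.23, 0.45; mean = 2.10/6 = 0.35.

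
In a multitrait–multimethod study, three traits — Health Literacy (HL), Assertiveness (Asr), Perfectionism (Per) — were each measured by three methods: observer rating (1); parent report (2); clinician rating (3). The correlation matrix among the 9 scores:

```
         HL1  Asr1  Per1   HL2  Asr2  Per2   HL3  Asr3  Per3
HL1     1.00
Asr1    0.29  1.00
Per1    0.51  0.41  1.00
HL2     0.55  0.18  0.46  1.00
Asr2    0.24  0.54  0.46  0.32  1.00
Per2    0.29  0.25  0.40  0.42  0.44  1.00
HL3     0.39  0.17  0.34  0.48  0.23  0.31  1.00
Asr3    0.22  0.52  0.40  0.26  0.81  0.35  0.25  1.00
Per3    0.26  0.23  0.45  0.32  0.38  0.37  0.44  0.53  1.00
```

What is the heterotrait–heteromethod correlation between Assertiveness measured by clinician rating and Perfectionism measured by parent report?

0.35

Different traits and methods: r(Asr3, Per2) = 0.35.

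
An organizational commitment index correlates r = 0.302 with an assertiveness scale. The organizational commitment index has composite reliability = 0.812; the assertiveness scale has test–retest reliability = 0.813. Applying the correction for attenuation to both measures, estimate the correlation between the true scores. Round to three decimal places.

0.372

r_true = r_obs / √(r_xx · r_yy) = 0.302 / √(0.812 × 0.813) = 0.302 / √0.660156 = 0.302 / 0.8125 ≈ 0.372.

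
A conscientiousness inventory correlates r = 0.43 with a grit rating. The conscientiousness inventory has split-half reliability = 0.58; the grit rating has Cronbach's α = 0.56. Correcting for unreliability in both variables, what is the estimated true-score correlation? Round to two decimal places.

0.75

r_true = r_obs / √(r_xx · r_yy) = 0.43 / √(0.58 × 0.56) = 0.43 / √0.3248 = 0.43 / 0.5699 ≈ 0.75.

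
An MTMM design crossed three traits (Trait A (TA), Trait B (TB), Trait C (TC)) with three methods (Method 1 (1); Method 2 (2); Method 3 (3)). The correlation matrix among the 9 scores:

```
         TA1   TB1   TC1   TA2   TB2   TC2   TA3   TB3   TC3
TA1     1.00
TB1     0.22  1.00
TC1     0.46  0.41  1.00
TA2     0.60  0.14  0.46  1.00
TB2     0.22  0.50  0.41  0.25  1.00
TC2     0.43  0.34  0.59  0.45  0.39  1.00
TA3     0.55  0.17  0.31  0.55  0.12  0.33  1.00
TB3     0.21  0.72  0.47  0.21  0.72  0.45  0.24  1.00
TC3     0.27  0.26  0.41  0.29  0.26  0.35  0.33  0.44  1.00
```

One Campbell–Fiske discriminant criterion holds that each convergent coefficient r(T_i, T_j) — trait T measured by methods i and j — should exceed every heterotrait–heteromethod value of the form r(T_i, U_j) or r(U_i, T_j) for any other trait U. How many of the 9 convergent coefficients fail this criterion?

2

Checking each validity diagonal entry against its comparison values:
TA (methods 1·2): 0.60 vs {0.22, 0.14, 0.43, 0.46} → pass.
TA (methods 1·3): 0.55 vs {0.21, 0.17, 0.27, 0.31} → pass.
TA (methods 2·3): 0.55 vs {0.21, 0.12, 0.29, 0.33} → pass.
TB (methods 1·2): 0.50 vs {0.14, 0.22, 0.34, 0.41} → pass.
TB (methods 1·3): 0.72 vs {0.17, 0.21, 0.26, 0.47} → pass.
TB (methods 2·3): 0.72 vs {0.12, 0.21, 0.26, 0.45} → pass.
TC (methods 1·2): 0.59 vs {0.46, 0.43, 0.41, 0.34} → pass.
TC (methods 1·3): 0.41 vs {0.31, 0.27, 0.47, 0.26} → fail.
TC (methods 2·3): 0.35 vs {0.33, 0.29, 0.45, 0.26} → fail.
2 of 9 fail.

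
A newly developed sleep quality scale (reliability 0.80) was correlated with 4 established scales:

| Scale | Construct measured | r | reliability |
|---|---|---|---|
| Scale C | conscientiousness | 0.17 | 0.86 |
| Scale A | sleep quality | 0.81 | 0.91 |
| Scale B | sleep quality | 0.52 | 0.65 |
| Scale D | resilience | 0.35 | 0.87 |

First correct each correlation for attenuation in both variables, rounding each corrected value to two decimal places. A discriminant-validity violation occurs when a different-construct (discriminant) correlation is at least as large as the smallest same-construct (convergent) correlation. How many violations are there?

Disattenuated r (r / √(r_scale · r_new)):
  Scale C (disc): 0.17 / √(0.86·0.80) = 0.20
  Scale A (conv): 0.81 / √(0.91·0.80) = 0.95
  Scale B (conv): 0.52 / √(0.65·0.80) = 0.72
  Scale D (disc): 0.35 / √(0.87·0.80) = 0.42
Smallest convergent = 0.72. Discriminant values: 0.20, 0.42; count ≥ 0.72 → 0.

0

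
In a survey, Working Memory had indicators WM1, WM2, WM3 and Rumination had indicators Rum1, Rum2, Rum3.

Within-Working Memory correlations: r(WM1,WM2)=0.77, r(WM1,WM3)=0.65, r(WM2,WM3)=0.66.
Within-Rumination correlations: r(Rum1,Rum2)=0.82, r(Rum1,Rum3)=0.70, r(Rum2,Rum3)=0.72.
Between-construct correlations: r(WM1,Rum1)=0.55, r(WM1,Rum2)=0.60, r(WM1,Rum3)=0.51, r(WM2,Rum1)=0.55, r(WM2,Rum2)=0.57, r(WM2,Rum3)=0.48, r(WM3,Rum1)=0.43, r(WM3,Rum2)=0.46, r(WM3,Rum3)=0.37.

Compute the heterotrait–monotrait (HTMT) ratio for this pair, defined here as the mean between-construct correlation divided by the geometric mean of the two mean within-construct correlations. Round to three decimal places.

0.698

Mean heterotrait r = 4.52/9 = 0.5022.
Mean within-WM = 2.08/3 = 0.6933; mean within-Rum = 2.24/3 = 0.7467.
Geometric mean = √(0.6933 × 0.7467) = 0.7195.
HTMT = 0.5022 / 0.7195 = 0.698.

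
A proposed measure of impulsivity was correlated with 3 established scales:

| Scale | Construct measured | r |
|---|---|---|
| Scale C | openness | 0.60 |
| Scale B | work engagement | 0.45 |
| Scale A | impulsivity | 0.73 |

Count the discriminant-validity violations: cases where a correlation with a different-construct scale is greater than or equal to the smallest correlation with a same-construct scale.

0

Convergent (same construct = impulsivity): Scale A.
Smallest convergent = 0.73. Discriminant values: 0.60, 0.45; count ≥ 0.73 → 0.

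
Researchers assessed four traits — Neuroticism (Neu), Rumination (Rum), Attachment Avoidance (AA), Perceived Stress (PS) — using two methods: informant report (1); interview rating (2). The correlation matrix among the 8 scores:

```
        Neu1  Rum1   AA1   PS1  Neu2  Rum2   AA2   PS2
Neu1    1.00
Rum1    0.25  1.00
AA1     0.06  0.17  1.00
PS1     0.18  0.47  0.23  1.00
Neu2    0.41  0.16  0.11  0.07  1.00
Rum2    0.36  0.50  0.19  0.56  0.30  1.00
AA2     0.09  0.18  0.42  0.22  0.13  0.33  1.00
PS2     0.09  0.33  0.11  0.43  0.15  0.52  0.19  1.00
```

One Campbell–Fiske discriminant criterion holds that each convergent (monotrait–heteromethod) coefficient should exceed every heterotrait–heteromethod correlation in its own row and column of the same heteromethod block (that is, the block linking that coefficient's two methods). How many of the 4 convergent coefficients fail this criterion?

2

Checking each validity diagonal entry against its comparison values:
Neu (methods 1·2): 0.41 vs {0.36, 0.16, 0.09, 0.11, 0.09, 0.07} → pass.
Rum (methods 1·2): 0.50 vs {0.16, 0.36, 0.18, 0.19, 0.33, 0.56} → fail.
AA (methods 1·2): 0.42 vs {0.11, 0.09, 0.19, 0.18, 0.11, 0.22} → pass.
PS (methods 1·2): 0.43 vs {0.07, 0.09, 0.56, 0.33, 0.22, 0.11} → fail.
2 of 4 fail.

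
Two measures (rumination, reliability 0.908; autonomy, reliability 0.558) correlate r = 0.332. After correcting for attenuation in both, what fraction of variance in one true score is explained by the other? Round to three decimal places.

0.218

Disattenuated r = 0.332 / √(0.908 × 0.558) = 0.332 / 0.7118 = 0.4664.
Shared true-score variance = 0.4664² = 0.2175 ≈ 0.218.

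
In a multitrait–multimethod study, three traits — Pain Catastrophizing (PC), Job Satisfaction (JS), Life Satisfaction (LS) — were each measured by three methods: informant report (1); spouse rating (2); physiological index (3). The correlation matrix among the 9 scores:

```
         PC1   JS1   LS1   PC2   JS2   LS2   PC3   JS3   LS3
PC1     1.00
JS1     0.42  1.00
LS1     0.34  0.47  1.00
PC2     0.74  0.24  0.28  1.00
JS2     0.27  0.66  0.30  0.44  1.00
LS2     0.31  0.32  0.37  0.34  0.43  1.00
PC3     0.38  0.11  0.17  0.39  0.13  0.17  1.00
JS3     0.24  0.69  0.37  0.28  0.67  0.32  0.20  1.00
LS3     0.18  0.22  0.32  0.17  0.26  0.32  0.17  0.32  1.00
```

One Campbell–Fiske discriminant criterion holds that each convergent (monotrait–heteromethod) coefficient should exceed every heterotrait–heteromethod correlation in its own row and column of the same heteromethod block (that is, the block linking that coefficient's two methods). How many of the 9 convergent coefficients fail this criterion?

2

Each convergent coefficient versus the relevant comparison correlations:
PC (methods 1·2): 0.74 vs {0.27, 0.24, 0.31, 0.28} → pass.
PC (methods 1·3): 0.38 vs {0.24, 0.11, 0.18, 0.17} → pass.
PC (methods 2·3): 0.39 vs {0.28, 0.13, 0.17, 0.17} → pass.
JS (methods 1·2): 0.66 vs {0.24, 0.27, 0.32, 0.30} → pass.
JS (methods 1·3): 0.69 vs {0.11, 0.24, 0.22, 0.37} → pass.
JS (methods 2·3): 0.67 vs {0.13, 0.28, 0.26, 0.32} → pass.
LS (methods 1·2): 0.37 vs {0.28, 0.31, 0.30, 0.32} → pass.
LS (methods 1·3): 0.32 vs {0.17, 0.18, 0.37, 0.22} → fail.
LS (methods 2·3): 0.32 vs {0.17, 0.17, 0.32, 0.26} → fail.
2 of 9 fail.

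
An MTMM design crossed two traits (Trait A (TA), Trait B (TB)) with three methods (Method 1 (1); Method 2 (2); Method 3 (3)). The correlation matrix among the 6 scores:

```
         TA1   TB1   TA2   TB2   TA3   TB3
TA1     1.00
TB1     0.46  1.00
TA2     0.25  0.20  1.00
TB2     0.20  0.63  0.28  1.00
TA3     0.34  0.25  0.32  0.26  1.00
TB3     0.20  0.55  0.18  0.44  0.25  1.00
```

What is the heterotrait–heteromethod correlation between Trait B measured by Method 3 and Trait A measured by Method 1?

Different traits and methods: r(TB3, TA1) = 0.20.

0.20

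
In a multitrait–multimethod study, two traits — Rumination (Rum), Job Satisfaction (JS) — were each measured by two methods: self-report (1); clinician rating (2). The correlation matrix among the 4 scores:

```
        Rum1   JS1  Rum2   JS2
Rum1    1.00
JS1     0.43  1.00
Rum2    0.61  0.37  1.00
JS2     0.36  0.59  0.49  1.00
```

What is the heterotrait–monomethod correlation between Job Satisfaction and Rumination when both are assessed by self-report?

0.43

Different traits, same method: r(JS1, Rum1) = 0.43.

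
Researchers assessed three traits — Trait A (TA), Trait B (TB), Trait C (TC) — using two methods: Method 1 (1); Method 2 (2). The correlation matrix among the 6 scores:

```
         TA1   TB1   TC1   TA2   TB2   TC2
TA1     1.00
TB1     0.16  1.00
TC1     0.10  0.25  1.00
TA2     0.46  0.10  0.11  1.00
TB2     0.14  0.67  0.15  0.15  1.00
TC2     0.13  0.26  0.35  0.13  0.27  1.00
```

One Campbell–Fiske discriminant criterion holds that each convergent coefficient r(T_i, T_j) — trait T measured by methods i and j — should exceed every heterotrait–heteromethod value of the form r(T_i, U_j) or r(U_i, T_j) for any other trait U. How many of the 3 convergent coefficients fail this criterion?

0

Each convergent coefficient versus the relevant comparison correlations:
TA (methods 1·2): 0.46 vs {0.14, 0.10, 0.13, 0.11} → pass.
TB (methods 1·2): 0.67 vs {0.10, 0.14, 0.26, 0.15} → pass.
TC (methods 1·2): 0.35 vs {0.11, 0.13, 0.15, 0.26} → pass.
0 of 3 fail.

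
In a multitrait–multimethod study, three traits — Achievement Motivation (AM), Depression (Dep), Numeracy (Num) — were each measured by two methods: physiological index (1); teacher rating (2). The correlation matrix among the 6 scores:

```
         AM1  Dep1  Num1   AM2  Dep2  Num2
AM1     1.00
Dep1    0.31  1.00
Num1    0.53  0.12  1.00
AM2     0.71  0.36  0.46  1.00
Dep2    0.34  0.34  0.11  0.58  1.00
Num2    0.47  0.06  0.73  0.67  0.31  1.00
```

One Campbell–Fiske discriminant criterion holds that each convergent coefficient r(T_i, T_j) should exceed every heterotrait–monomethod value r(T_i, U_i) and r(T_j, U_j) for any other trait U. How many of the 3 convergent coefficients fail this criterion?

1

Convergent coefficients and their comparison sets:
AM (methods 1·2): 0.71 vs {0.31, 0.58, 0.53, 0.67} → pass.
Dep (methods 1·2): 0.34 vs {0.31, 0.58, 0.12, 0.31} → fail.
Num (methods 1·2): 0.73 vs {0.53, 0.67, 0.12, 0.31} → pass.
1 of 3 fail.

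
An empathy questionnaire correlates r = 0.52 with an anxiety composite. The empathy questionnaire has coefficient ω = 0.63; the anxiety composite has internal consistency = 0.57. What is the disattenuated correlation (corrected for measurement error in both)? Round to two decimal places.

0.87

r_true = r_obs / √(r_xx · r_yy) = 0.52 / √(0.63 × 0.57) = 0.52 / √0.3591 = 0.52 / 0.5992 ≈ 0.87.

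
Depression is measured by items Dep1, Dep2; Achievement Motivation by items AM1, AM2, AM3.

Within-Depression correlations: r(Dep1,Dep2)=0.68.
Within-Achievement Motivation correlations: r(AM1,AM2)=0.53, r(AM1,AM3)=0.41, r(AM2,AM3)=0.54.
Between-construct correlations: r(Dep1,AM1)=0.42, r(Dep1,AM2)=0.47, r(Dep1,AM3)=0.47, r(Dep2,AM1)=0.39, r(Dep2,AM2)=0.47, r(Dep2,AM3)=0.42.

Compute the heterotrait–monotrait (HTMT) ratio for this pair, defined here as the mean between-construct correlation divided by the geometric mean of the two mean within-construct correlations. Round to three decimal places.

0.760

Between-construct mean = 2.64/6 = 0.4400.
Mean within-Dep = 0.68/1 = 0.6800; mean within-AM = 1.48/3 = 0.4933.
Geometric mean = √(0.6800 × 0.4933) = 0.5792.
HTMT = 0.4400 / 0.5792 = 0.760.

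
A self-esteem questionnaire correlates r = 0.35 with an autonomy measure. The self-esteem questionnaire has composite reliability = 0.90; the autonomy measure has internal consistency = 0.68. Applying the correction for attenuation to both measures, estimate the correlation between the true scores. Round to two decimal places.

0.45

r_true = r_obs / √(r_xx · r_yy) = 0.35 / √(0.90 × 0.68) = 0.35 / √0.6120 = 0.35 / 0.7823 ≈ 0.45.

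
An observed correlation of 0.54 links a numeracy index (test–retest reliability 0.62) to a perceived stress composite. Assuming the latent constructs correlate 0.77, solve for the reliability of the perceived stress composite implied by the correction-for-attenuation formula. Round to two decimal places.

r_true = r_obs / √(r_xx · r_yy) ⇒ 0.77 = 0.54 / √(0.62 · r_yy).
√(0.62 · r_yy) = 0.54 / 0.77 = 0.7013; 0.62 · r_yy = 0.4918; r_yy = 0.4918 / 0.62 ≈ 0.79.

0.79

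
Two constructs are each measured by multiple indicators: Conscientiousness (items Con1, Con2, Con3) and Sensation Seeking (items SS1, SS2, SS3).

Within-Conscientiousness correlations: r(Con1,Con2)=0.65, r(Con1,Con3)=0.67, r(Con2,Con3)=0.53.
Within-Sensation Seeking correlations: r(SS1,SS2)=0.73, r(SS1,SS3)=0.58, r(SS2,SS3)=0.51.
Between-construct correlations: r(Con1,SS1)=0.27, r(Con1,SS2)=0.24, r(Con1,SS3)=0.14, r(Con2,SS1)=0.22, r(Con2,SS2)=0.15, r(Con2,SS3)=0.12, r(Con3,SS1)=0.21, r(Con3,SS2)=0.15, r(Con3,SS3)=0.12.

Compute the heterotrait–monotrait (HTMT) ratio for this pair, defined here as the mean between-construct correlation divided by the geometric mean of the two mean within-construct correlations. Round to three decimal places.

0.294

Mean heterotrait r = 1.62/9 = 0.1800.
Mean within-Con = 1.85/3 = 0.6167; mean within-SS = 1.82/3 = 0.6067.
Geometric mean = √(0.6167 × 0.6067) = 0.6117.
HTMT = 0.1800 / 0.6117 = 0.294.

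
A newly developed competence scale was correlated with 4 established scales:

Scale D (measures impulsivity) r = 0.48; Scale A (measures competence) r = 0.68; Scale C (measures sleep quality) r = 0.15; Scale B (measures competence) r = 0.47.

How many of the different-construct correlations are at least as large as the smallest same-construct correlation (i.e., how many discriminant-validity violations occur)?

1

Convergent (same construct = competence): Scale A, Scale B.
Smallest convergent = 0.47. Discriminant values: 0.48, 0.15; count ≥ 0.47 → 1.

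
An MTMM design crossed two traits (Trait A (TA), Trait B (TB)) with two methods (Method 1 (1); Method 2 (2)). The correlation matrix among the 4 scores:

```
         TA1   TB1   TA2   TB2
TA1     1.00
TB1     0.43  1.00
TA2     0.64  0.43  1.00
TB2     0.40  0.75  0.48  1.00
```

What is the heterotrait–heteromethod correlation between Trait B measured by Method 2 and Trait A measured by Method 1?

0.40

Different traits and methods: r(TB2, TA1) = 0.40.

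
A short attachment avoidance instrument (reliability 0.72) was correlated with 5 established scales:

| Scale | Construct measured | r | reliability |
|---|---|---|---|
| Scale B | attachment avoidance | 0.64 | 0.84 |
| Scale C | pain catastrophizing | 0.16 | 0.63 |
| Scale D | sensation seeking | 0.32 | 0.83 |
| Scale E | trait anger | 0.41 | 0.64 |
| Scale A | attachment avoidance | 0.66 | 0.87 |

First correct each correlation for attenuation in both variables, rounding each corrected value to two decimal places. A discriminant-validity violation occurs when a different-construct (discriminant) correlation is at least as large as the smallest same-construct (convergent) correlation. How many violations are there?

Disattenuated r (r / √(r_scale · r_new)):
  Scale B (conv): 0.64 / √(0.84·0.72) = 0.82
  Scale C (disc): 0.16 / √(0.63·0.72) = 0.24
  Scale D (disc): 0.32 / √(0.83·0.72) = 0.41
  Scale E (disc): 0.41 / √(0.64·0.72) = 0.60
  Scale A (conv): 0.66 / √(0.87·0.72) = 0.83
Smallest convergent = 0.82. Discriminant values: 0.24, 0.41, 0.60; count ≥ 0.82 → 0.

0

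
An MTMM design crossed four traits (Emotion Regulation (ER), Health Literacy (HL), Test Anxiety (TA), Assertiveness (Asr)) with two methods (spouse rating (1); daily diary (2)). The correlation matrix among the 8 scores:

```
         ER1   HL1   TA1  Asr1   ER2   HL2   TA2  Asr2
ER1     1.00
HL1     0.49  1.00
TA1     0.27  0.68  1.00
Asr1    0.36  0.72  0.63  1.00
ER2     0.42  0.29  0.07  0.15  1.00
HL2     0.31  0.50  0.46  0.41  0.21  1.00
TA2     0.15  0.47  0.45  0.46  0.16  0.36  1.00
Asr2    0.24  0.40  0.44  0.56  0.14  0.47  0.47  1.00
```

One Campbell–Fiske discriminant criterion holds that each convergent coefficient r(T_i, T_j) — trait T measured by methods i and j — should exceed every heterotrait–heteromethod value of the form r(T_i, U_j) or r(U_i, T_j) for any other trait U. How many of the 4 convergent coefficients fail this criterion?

Convergent coefficients and their comparison sets:
ER (methods 1·2): 0.42 vs {0.31, 0.29, 0.15, 0.07, 0.24, 0.15} → pass.
HL (methods 1·2): 0.50 vs {0.29, 0.31, 0.47, 0.46, 0.40, 0.41} → pass.
TA (methods 1·2): 0.45 vs {0.07, 0.15, 0.46, 0.47, 0.44, 0.46} → fail.
Asr (methods 1·2): 0.56 vs {0.15, 0.24, 0.41, 0.40, 0.46, 0.44} → pass.
1 of 4 fail.

1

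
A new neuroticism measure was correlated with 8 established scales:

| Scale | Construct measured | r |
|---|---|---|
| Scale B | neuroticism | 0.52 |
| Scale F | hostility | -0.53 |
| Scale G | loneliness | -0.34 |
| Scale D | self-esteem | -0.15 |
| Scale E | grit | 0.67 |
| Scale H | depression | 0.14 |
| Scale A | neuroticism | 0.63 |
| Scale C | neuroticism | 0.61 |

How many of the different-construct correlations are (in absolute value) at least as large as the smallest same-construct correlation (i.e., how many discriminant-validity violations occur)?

Convergent (same construct = neuroticism): Scale B, Scale A, Scale C.
Smallest convergent = 0.52. Discriminant |r|: 0.53, 0.34, 0.15, 0.67, 0.14; count ≥ 0.52 → 2.

2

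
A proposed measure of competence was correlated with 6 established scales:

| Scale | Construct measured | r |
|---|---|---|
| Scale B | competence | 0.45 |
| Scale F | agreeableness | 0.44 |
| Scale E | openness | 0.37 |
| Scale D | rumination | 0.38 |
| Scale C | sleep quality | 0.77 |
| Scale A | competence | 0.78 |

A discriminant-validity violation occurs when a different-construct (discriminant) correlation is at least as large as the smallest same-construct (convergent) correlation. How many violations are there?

1

Convergent (same construct = competence): Scale B, Scale A.
Smallest convergent = 0.45. Discriminant values: 0.44, 0.37, 0.38, 0.77; count ≥ 0.45 → 1.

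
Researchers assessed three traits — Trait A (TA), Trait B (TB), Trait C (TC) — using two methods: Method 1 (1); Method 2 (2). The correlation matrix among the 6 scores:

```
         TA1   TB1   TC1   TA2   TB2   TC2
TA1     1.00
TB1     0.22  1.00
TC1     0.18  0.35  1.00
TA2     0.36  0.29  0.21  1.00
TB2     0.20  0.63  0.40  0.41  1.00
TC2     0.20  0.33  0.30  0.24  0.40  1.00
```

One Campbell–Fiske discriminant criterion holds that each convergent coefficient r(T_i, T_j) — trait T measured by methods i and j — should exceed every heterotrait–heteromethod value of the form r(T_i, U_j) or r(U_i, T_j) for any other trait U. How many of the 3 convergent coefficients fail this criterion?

1

Convergent coefficients and their comparison sets:
TA (methods 1·2): 0.36 vs {0.20, 0.29, 0.20, 0.21} → pass.
TB (methods 1·2): 0.63 vs {0.29, 0.20, 0.33, 0.40} → pass.
TC (methods 1·2): 0.30 vs {0.21, 0.20, 0.40, 0.33} → fail.
1 of 3 fail.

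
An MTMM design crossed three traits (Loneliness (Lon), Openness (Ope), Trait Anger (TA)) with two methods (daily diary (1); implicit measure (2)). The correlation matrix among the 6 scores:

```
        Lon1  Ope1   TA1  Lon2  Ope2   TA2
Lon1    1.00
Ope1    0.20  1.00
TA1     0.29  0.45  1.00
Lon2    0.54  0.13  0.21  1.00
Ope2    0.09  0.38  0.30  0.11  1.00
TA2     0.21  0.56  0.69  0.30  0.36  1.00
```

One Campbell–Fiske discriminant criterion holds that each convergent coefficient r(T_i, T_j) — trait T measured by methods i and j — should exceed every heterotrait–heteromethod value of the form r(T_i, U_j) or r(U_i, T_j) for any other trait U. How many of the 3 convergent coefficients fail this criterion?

Checking each validity diagonal entry against its comparison values:
Lon (methods 1·2): 0.54 vs {0.09, 0.13, 0.21, 0.21} → pass.
Ope (methods 1·2): 0.38 vs {0.13, 0.09, 0.56, 0.30} → fail.
TA (methods 1·2): 0.69 vs {0.21, 0.21, 0.30, 0.56} → pass.
1 of 3 fail.

1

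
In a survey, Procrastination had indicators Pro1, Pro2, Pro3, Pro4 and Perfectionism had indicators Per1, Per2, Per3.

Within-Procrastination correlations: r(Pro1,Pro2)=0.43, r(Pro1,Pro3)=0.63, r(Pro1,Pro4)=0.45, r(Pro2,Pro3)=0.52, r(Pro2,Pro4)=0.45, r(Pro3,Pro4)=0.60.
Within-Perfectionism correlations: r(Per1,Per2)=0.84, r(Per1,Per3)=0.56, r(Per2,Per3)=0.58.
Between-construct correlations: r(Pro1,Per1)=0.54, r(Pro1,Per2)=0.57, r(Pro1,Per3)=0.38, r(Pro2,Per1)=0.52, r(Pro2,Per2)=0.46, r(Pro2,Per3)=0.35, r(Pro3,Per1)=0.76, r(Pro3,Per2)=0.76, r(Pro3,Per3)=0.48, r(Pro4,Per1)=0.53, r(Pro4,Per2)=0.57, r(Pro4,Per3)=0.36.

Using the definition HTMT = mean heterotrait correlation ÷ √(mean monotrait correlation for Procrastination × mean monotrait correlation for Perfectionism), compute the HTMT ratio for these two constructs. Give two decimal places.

Mean between = 6.28/12 = 0.5233.
Mean within-Pro = 3.08/6 = 0.5133; mean within-Per = 1.98/3 = 0.6600.
Geometric mean = √(0.5133 × 0.6600) = 0.5820.
HTMT = 0.5233 / 0.5820 = 0.90.

0.90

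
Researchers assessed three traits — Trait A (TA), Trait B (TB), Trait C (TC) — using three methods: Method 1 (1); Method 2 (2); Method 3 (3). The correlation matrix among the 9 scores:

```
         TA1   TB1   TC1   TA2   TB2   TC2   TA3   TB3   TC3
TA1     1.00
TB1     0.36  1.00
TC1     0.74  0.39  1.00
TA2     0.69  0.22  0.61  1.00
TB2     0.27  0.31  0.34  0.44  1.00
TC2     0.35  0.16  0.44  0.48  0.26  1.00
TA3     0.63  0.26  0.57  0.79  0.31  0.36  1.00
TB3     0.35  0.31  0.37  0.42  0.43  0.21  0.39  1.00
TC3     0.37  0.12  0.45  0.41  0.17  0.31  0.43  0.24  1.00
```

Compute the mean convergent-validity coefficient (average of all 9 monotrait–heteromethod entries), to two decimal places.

Convergent values: 0.69, 0.63, 0.79, 0.31, 0.31, 0.43, 0.44, 0.45, 0.31; mean = 4.36/9 = 0.48.

0.48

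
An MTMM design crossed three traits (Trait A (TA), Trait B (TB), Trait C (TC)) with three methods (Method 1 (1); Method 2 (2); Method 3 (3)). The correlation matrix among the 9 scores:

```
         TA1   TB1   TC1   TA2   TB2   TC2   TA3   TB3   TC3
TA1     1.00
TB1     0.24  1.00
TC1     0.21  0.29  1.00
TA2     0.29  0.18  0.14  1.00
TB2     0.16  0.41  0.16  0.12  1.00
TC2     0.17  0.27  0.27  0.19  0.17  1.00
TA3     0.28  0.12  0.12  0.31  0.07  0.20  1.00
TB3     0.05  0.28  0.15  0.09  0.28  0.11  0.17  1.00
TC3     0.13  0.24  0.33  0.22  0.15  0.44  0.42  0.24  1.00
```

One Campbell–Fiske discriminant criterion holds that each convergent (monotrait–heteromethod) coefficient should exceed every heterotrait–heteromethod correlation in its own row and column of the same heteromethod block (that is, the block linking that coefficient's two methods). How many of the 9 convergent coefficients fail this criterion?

1

Convergent coefficients and their comparison sets:
TA (methods 1·2): 0.29 vs {0.16, 0.18, 0.17, 0.14} → pass.
TA (methods 1·3): 0.28 vs {0.05, 0.12, 0.13, 0.12} → pass.
TA (methods 2·3): 0.31 vs {0.09, 0.07, 0.22, 0.20} → pass.
TB (methods 1·2): 0.41 vs {0.18, 0.16, 0.27, 0.16} → pass.
TB (methods 1·3): 0.28 vs {0.12, 0.05, 0.24, 0.15} → pass.
TB (methods 2·3): 0.28 vs {0.07, 0.09, 0.15, 0.11} → pass.
TC (methods 1·2): 0.27 vs {0.14, 0.17, 0.16, 0.27} → fail.
TC (methods 1·3): 0.33 vs {0.12, 0.13, 0.15, 0.24} → pass.
TC (methods 2·3): 0.44 vs {0.20, 0.22, 0.11, 0.15} → pass.
1 of 9 fail.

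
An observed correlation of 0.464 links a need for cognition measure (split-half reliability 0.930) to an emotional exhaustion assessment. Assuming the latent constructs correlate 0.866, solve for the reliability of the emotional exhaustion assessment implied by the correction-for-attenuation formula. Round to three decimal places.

0.309

r_true = r_obs / √(r_xx · r_yy) ⇒ 0.866 = 0.464 / √(0.930 · r_yy).
√(0.930 · r_yy) = 0.464 / 0.866 = 0.5358; 0.930 · r_yy = 0.2871; r_yy = 0.2871 / 0.930 ≈ 0.309.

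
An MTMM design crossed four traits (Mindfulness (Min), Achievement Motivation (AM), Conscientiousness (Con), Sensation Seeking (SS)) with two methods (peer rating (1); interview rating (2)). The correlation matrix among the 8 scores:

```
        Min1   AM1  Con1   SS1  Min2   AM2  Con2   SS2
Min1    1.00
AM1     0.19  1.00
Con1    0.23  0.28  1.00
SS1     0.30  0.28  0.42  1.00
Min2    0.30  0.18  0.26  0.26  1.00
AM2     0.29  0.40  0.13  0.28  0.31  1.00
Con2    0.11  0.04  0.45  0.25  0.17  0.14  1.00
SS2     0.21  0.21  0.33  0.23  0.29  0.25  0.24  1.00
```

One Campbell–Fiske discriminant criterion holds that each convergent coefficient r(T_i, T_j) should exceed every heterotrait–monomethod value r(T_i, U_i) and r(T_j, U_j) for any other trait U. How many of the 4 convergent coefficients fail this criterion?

2

Checking each validity diagonal entry against its comparison values:
Min (methods 1·2): 0.30 vs {0.19, 0.31, 0.23, 0.17, 0.30, 0.29} → fail.
AM (methods 1·2): 0.40 vs {0.19, 0.31, 0.28, 0.14, 0.28, 0.25} → pass.
Con (methods 1·2): 0.45 vs {0.23, 0.17, 0.28, 0.14, 0.42, 0.24} → pass.
SS (methods 1·2): 0.23 vs {0.30, 0.29, 0.28, 0.25, 0.42, 0.24} → fail.
2 of 4 fail.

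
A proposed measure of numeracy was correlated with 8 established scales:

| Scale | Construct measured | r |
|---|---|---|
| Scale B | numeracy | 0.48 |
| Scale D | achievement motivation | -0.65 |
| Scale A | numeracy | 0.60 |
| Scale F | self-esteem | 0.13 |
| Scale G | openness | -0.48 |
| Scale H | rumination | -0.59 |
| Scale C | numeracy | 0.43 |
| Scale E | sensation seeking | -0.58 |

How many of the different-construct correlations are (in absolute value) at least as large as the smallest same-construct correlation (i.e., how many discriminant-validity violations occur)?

Convergent (same construct = numeracy): Scale B, Scale A, Scale C.
Smallest convergent = 0.43. Discriminant |r|: 0.65, 0.13, 0.48, 0.59, 0.58; count ≥ 0.43 → 4.

4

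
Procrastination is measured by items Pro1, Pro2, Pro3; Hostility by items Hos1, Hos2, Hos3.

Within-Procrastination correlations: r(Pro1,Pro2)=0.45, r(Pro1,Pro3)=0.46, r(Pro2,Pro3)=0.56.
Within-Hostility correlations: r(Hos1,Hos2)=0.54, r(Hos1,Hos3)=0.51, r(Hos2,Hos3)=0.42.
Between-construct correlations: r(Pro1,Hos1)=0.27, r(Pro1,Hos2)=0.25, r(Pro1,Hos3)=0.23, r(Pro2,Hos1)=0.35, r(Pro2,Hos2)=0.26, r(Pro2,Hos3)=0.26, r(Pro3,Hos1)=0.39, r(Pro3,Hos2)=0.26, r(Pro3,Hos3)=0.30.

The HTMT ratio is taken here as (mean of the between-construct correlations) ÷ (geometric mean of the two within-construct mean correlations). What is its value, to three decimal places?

0.583

Mean heterotrait r = 2.57/9 = 0.2856.
Mean within-Pro = 1.47/3 = 0.4900; mean within-Hos = 1.47/3 = 0.4900.
Geometric mean = √(0.4900 × 0.4900) = 0.4900.
HTMT = 0.2856 / 0.4900 = 0.583.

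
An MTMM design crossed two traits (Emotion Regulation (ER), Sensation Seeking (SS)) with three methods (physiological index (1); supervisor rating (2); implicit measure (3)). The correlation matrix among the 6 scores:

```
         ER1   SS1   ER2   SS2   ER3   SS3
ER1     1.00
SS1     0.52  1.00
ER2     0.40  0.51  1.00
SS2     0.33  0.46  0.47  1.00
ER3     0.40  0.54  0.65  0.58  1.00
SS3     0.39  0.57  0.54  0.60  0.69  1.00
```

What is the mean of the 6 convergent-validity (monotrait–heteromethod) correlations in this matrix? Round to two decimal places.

0.51

Convergent values: 0.40, 0.40, 0.65, 0.46, 0.57, 0.60; mean = 3.08/6 = 0.51.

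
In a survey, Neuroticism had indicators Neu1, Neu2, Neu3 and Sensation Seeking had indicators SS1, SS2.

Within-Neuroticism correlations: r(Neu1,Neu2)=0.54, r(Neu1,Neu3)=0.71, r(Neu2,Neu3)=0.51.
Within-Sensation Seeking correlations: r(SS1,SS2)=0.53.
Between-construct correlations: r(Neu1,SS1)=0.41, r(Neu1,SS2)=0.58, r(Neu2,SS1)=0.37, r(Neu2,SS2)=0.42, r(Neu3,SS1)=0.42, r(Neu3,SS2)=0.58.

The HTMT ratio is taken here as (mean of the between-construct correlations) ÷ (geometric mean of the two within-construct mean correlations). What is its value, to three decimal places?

0.831

Between-construct mean = 2.78/6 = 0.4633.
Mean within-Neu = 1.76/3 = 0.5867; mean within-SS = 0.53/1 = 0.5300.
Geometric mean = √(0.5867 × 0.5300) = 0.5576.
HTMT = 0.4633 / 0.5576 = 0.831.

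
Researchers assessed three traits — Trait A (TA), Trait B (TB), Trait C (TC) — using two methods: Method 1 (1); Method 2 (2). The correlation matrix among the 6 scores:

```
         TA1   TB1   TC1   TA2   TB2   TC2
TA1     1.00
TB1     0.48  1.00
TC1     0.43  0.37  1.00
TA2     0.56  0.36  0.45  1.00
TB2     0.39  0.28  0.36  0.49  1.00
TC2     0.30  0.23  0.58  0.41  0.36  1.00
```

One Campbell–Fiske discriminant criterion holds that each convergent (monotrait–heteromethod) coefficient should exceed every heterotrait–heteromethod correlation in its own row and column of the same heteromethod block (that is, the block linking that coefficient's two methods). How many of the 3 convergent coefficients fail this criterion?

Checking each validity diagonal entry against its comparison values:
TA (methods 1·2): 0.56 vs {0.39, 0.36, 0.30, 0.45} → pass.
TB (methods 1·2): 0.28 vs {0.36, 0.39, 0.23, 0.36} → fail.
TC (methods 1·2): 0.58 vs {0.45, 0.30, 0.36, 0.23} → pass.
1 of 3 fail.

1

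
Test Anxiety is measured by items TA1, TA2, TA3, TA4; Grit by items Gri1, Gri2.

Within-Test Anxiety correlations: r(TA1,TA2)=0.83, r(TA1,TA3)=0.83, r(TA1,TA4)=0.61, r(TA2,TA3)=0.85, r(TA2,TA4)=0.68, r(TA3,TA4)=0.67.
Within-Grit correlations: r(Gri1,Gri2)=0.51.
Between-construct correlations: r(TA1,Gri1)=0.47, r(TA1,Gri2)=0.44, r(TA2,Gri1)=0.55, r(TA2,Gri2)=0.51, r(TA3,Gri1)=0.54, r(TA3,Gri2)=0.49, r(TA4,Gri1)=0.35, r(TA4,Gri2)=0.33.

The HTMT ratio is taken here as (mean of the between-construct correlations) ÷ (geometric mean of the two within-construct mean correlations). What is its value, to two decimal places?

0.75

Between-construct mean = 3.68/8 = 0.4600.
Mean within-TA = 4.47/6 = 0.7450; mean within-Gri = 0.51/1 = 0.5100.
Geometric mean = √(0.7450 × 0.5100) = 0.6164.
HTMT = 0.4600 / 0.6164 = 0.75.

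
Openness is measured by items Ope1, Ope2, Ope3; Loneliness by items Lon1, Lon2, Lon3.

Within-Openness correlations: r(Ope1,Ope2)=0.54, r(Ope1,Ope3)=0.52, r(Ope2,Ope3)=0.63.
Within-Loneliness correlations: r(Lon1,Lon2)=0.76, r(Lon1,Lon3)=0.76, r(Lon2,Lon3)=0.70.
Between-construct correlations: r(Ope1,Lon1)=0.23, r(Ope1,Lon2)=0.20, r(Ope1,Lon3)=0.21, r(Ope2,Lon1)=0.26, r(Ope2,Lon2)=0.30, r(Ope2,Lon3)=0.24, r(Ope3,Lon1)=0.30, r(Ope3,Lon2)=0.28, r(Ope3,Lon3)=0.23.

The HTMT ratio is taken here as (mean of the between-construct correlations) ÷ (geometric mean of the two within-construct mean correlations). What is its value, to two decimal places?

Between-construct mean = 2.25/9 = 0.2500.
Mean within-Ope = 1.69/3 = 0.5633; mean within-Lon = 2.22/3 = 0.7400.
Geometric mean = √(0.5633 × 0.7400) = 0.6456.
HTMT = 0.2500 / 0.6456 = 0.39.

0.39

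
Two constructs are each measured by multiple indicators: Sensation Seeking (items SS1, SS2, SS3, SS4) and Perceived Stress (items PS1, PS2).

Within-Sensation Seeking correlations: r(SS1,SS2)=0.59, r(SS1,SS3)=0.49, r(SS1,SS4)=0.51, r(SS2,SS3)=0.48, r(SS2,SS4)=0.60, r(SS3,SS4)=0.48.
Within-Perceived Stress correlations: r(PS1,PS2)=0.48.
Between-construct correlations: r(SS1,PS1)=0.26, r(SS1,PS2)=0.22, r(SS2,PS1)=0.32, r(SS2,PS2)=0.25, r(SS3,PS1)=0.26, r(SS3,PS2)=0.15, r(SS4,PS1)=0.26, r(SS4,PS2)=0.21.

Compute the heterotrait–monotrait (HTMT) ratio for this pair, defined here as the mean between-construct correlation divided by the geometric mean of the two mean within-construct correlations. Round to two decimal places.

Between-construct mean = 1.93/8 = 0.2413.
Mean within-SS = 3.15/6 = 0.5250; mean within-PS = 0.48/1 = 0.4800.
Geometric mean = √(0.5250 × 0.4800) = 0.5020.
HTMT = 0.2413 / 0.5020 = 0.48.

0.48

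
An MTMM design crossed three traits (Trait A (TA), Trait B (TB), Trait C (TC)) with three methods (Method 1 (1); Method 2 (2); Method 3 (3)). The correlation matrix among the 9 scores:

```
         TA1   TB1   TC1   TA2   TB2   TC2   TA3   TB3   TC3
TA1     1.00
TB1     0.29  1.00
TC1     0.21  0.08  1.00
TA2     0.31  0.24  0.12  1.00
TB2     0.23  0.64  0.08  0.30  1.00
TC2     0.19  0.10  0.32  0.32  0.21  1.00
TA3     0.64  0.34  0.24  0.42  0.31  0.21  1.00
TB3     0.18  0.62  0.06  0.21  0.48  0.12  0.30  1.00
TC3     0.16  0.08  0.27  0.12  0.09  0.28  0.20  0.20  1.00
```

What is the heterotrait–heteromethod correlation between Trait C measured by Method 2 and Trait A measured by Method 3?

Different traits and methods: r(TC2, TA3) = 0.21.

0.21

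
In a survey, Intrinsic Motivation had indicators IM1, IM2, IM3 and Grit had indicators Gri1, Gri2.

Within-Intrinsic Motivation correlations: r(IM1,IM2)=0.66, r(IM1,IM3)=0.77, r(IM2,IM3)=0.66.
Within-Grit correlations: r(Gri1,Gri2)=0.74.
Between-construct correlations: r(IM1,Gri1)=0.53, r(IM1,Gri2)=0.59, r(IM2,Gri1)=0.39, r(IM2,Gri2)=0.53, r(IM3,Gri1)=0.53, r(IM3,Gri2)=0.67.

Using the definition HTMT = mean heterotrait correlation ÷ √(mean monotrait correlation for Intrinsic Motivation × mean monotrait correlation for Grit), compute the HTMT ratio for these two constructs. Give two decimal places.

Between-construct mean = 3.24/6 = 0.5400.
Mean within-IM = 2.09/3 = 0.6967; mean within-Gri = 0.74/1 = 0.7400.
Geometric mean = √(0.6967 × 0.7400) = 0.7180.
HTMT = 0.5400 / 0.7180 = 0.75.

0.75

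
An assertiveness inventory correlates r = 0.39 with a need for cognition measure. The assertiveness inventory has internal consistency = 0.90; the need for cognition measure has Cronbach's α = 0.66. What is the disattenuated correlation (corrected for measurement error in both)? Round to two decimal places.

r_true = r_obs / √(r_xx · r_yy) = 0.39 / √(0.90 × 0.66) = 0.39 / √0.5940 = 0.39 / 0.7707 ≈ 0.51.

0.51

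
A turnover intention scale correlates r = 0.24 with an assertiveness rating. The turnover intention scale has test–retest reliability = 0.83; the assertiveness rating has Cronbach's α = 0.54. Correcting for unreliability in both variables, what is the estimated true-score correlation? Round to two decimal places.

r_true = r_obs / √(r_xx · r_yy) = 0.24 / √(0.83 × 0.54) = 0.24 / √0.4482 = 0.24 / 0.6695 ≈ 0.36.

0.36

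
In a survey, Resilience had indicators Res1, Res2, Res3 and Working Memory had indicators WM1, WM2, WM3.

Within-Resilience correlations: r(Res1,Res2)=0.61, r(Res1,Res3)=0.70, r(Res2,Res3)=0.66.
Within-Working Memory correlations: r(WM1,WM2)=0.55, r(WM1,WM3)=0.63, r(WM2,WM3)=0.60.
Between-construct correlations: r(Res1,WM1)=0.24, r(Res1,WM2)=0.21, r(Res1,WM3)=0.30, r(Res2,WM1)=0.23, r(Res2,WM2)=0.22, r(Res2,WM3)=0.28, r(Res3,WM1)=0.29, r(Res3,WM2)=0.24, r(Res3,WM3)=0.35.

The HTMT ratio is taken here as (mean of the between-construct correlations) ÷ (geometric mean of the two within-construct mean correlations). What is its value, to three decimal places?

Mean heterotrait r = 2.36/9 = 0.2622.
Mean within-Res = 1.97/3 = 0.6567; mean within-WM = 1.78/3 = 0.5933.
Geometric mean = √(0.6567 × 0.5933) = 0.6242.
HTMT = 0.2622 / 0.6242 = 0.420.

0.420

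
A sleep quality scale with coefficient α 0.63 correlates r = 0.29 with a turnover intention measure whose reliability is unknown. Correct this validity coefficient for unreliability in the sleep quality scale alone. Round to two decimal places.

Single correction: r_c = r_obs / √r_xx = 0.29 / √0.63 = 0.29 / 0.7937 ≈ 0.37.

0.37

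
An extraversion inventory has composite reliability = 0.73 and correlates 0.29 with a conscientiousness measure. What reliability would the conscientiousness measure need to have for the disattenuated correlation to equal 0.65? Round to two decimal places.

r_true = r_obs / √(r_xx · r_yy) ⇒ 0.65 = 0.29 / √(0.73 · r_yy).
√(0.73 · r_yy) = 0.29 / 0.65 = 0.4462; 0.73 · r_yy = 0.1991; r_yy = 0.1991 / 0.73 ≈ 0.27.

0.27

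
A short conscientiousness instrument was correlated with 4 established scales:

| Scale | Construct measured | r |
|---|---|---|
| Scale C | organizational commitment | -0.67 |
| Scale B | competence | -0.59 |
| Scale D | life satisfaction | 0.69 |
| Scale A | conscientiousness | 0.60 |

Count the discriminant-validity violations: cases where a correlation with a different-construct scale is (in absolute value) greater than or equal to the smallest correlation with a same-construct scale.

Convergent (same construct = conscientiousness): Scale A.
Smallest convergent = 0.60. Discriminant |r|: 0.67, 0.59, 0.69; count ≥ 0.60 → 2.

2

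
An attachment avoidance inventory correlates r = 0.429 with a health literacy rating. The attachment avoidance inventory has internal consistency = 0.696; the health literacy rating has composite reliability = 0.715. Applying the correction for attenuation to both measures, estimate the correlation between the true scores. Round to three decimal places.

0.608

r_true = r_obs / √(r_xx · r_yy) = 0.429 / √(0.696 × 0.715) = 0.429 / √0.497640 = 0.429 / 0.7054 ≈ 0.608.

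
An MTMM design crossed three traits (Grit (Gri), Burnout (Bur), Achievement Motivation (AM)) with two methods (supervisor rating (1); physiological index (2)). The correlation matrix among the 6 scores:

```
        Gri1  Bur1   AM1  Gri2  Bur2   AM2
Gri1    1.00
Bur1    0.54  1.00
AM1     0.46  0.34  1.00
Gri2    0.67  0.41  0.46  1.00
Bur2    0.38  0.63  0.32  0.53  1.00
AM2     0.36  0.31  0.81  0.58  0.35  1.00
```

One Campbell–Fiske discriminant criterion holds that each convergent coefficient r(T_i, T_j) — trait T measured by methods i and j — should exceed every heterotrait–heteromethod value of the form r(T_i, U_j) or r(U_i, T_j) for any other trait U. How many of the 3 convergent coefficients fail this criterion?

Checking each validity diagonal entry against its comparison values:
Gri (methods 1·2): 0.67 vs {0.38, 0.41, 0.36, 0.46} → pass.
Bur (methods 1·2): 0.63 vs {0.41, 0.38, 0.31, 0.32} → pass.
AM (methods 1·2): 0.81 vs {0.46, 0.36, 0.32, 0.31} → pass.
0 of 3 fail.

0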